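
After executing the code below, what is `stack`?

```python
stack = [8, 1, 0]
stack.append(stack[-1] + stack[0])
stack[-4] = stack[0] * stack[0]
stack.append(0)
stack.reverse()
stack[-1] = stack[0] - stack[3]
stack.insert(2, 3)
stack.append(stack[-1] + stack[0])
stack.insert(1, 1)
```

append stack[-1]+stack[0] = 0+8 = 8 → [8, 1, 0, 8]
stack[-4] = stack[0]*stack[0] = 8*8 = 64 → [64, 1, 0, 8]
append 0 → [64, 1, 0, 8, 0]
reverse → [0, 8, 0, 1, 64]
stack[-1] = stack[0]-stack[3] = 0-1 = -1 → [0, 8, 0, 1, -1]
insert 3 at 2 → [0, 8, 3, 0, 1, -1]
append stack[-1]+stack[0] = (-1)+0 = -1 → [0, 8, 3, 0, 1, -1, -1]
insert 1 at 1 → [0, 1, 8, 3, 0, 1, -1, -1]

[0, 1, 8, 3, 0, 1, -1, -1]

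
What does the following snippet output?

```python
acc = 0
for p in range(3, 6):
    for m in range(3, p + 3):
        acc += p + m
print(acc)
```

p=3,m=3: acc = 0+6 = 6
p=3,m=4: acc = 6+7 = 13
p=3,m=5: acc = 13+8 = 21
p=4,m=3: acc = 21+7 = 28
p=4,m=4: acc = 28+8 = 36
p=4,m=5: acc = 36+9 = 45
p=4,m=6: acc = 45+10 = 55
p=5,m=3: acc = 55+8 = 63
p=5,m=4: acc = 63+9 = 72
p=5,m=5: acc = 72+10 = 82
p=5,m=6: acc = 82+11 = 93
p=5,m=7: acc = 93+12 = 105

105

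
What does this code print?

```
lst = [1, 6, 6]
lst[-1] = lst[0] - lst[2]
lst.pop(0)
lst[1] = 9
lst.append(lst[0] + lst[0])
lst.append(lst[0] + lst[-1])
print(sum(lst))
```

lst[-1] = lst[0]-lst[2] = 1-6 = -5 → [1, 6, -5]
pop(0) removes 1 → [6, -5]
lst[1] = 9 → [6, 9]
append lst[0]+lst[0] = 6+6 = 12 → [6, 9, 12]
append lst[0]+lst[-1] = 6+12 = 18 → [6, 9, 12, 18]
sum = 45

45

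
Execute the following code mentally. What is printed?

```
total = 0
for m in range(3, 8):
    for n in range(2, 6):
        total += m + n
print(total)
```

170

m=3,n=2: total = 0+5 = 5
m=3,n=3: total = 5+6 = 11
m=3,n=4: total = 11+7 = 18
m=3,n=5: total = 18+8 = 26
m=4,n=2: total = 26+6 = 32
m=4,n=3: total = 32+7 = 39
m=4,n=4: total = 39+8 = 47
m=4,n=5: total = 47+9 = 56
m=5,n=2: total = 56+7 = 63
m=5,n=3: total = 63+8 = 71
m=5,n=4: total = 71+9 = 80
m=5,n=5: total = 80+10 = 90
m=6,n=2: total = 90+8 = 98
m=6,n=3: total = 98+9 = 107
m=6,n=4: total = 107+10 = 117
m=6,n=5: total = 117+11 = 128
m=7,n=2: total = 128+9 = 137
m=7,n=3: total = 137+10 = 147
m=7,n=4: total = 147+11 = 158
m=7,n=5: total = 158+12 = 170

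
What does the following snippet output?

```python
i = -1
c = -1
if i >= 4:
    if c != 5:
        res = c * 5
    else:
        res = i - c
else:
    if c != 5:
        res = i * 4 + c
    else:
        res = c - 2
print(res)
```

i=-1, c=-1
i >= 4 is False; c != 5 is True
→ res = i * 4 + c = -5

-5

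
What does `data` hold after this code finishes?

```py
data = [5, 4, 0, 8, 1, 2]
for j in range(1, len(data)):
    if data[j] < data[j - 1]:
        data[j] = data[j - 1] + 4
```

[5, 9, 13, 17, 21, 25]

j=1: 4<5, data[1] = 5+4 = 9 → [5, 9, 0, 8, 1, 2]
j=2: 0<9, data[2] = 9+4 = 13 → [5, 9, 13, 8, 1, 2]
j=3: 8<13, data[3] = 13+4 = 17 → [5, 9, 13, 17, 1, 2]
j=4: 1<17, data[4] = 17+4 = 21 → [5, 9, 13, 17, 21, 2]
j=5: 2<21, data[5] = 21+4 = 25 → [5, 9, 13, 17, 21, 25]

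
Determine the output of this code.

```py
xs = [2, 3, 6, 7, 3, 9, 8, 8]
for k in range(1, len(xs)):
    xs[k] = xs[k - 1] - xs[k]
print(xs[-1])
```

k=1: xs[1] = 2-3 = -1 → [2, -1, 6, 7, 3, 9, 8, 8]
k=2: xs[2] = (-1)-6 = -7 → [2, -1, -7, 7, 3, 9, 8, 8]
k=3: xs[3] = (-7)-7 = -14 → [2, -1, -7, -14, 3, 9, 8, 8]
k=4: xs[4] = (-14)-3 = -17 → [2, -1, -7, -14, -17, 9, 8, 8]
k=5: xs[5] = (-17)-9 = -26 → [2, -1, -7, -14, -17, -26, 8, 8]
k=6: xs[6] = (-26)-8 = -34 → [2, -1, -7, -14, -17, -26, -34, 8]
k=7: xs[7] = (-34)-8 = -42 → [2, -1, -7, -14, -17, -26, -34, -42]

-42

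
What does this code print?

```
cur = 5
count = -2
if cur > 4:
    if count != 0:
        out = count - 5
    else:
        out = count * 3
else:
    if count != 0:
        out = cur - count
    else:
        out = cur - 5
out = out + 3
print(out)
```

cur=5, count=-2
cur > 4 is True; count != 0 is True
→ out = count - 5 = -7
out = (-7)+3 = -4

-4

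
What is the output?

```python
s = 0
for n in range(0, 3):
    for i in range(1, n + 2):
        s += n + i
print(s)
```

n=0,i=1: s = 0+1 = 1
n=1,i=1: s = 1+2 = 3
n=1,i=2: s = 3+3 = 6
n=2,i=1: s = 6+3 = 9
n=2,i=2: s = 9+4 = 13
n=2,i=3: s = 13+5 = 18

18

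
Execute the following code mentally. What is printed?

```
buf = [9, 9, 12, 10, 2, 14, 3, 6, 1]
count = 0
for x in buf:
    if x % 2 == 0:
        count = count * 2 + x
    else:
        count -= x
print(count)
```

x=9: not even, count = 0-9 = -9
x=9: not even, count = (-9)-9 = -18
x=12: even, count = (-18)*2+12 = -24
x=10: even, count = (-24)*2+10 = -38
x=2: even, count = (-38)*2+2 = -74
x=14: even, count = (-74)*2+14 = -134
x=3: not even, count = (-134)-3 = -137
x=6: even, count = (-137)*2+6 = -268
x=1: not even, count = (-268)-1 = -269

-269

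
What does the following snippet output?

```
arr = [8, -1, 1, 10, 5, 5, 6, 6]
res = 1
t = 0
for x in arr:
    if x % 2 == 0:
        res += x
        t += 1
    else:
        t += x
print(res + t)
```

45

x=8: even, res = 1+8 = 9; t=1
x=-1: not even; t=0
x=1: not even; t=1
x=10: even, res = 9+10 = 19; t=2
x=5: not even; t=7
x=5: not even; t=12
x=6: even, res = 19+6 = 25; t=13
x=6: even, res = 25+6 = 31; t=14
res+t = 31+14 = 45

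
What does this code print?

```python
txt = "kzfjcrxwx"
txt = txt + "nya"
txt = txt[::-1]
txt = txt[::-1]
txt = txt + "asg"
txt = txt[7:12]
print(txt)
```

wxnya

+ 'nya' → 'kzfjcrxwxnya'
reverse → 'aynxwxrcjfzk'
reverse → 'kzfjcrxwxnya'
+ 'asg' → 'kzfjcrxwxnyaasg'
slice [7:12] → 'wxnya'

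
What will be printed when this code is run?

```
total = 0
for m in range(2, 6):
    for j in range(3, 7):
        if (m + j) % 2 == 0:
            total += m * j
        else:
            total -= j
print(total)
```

m=2,j=3: odd sum, total = 0-3 = -3
m=2,j=4: even sum, total = (-3)+8 = 5
m=2,j=5: odd sum, total = 5-5 = 0
m=2,j=6: even sum, total = 0+12 = 12
m=3,j=3: even sum, total = 12+9 = 21
m=3,j=4: odd sum, total = 21-4 = 17
m=3,j=5: even sum, total = 17+15 = 32
m=3,j=6: odd sum, total = 32-6 = 26
m=4,j=3: odd sum, total = 26-3 = 23
m=4,j=4: even sum, total = 23+16 = 39
m=4,j=5: odd sum, total = 39-5 = 34
m=4,j=6: even sum, total = 34+24 = 58
m=5,j=3: even sum, total = 58+15 = 73
m=5,j=4: odd sum, total = 73-4 = 69
m=5,j=5: even sum, total = 69+25 = 94
m=5,j=6: odd sum, total = 94-6 = 88

88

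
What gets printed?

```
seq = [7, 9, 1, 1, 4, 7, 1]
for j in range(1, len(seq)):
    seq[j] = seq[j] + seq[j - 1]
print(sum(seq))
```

139

j=1: seq[1] = 9+7 = 16 → [7, 16, 1, 1, 4, 7, 1]
j=2: seq[2] = 1+16 = 17 → [7, 16, 17, 1, 4, 7, 1]
j=3: seq[3] = 1+17 = 18 → [7, 16, 17, 18, 4, 7, 1]
j=4: seq[4] = 4+18 = 22 → [7, 16, 17, 18, 22, 7, 1]
j=5: seq[5] = 7+22 = 29 → [7, 16, 17, 18, 22, 29, 1]
j=6: seq[6] = 1+29 = 30 → [7, 16, 17, 18, 22, 29, 30]
sum = 139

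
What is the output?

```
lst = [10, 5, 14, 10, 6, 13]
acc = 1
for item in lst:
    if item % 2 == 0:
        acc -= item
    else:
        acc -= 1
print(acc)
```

-41

item=10: even, acc = 1-10 = -9
item=5: not even, acc = (-9)-1 = -10
item=14: even, acc = (-10)-14 = -24
item=10: even, acc = (-24)-10 = -34
item=6: even, acc = (-34)-6 = -40
item=13: not even, acc = (-40)-1 = -41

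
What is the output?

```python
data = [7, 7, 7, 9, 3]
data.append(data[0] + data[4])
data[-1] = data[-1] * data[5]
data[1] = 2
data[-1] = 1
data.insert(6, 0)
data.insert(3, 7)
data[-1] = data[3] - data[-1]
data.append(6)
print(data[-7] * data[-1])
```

42

append data[0]+data[4] = 7+3 = 10 → [7, 7, 7, 9, 3, 10]
data[-1] = data[-1]*data[5] = 10*10 = 100 → [7, 7, 7, 9, 3, 100]
data[1] = 2 → [7, 2, 7, 9, 3, 100]
data[-1] = 1 → [7, 2, 7, 9, 3, 1]
insert 0 at 6 → [7, 2, 7, 9, 3, 1, 0]
insert 7 at 3 → [7, 2, 7, 7, 9, 3, 1, 0]
data[-1] = data[3]-data[-1] = 7-0 = 7 → [7, 2, 7, 7, 9, 3, 1, 7]
append 6 → [7, 2, 7, 7, 9, 3, 1, 7, 6]
data[-7]*data[-1] = 7*6 = 42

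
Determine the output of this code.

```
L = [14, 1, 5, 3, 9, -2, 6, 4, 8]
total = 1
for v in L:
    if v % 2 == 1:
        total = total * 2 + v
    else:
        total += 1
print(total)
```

79

v=14: not odd, total = 1+1 = 2
v=1: odd, total = 2*2+1 = 5
v=5: odd, total = 5*2+5 = 15
v=3: odd, total = 15*2+3 = 33
v=9: odd, total = 33*2+9 = 75
v=-2: not odd, total = 75+1 = 76
v=6: not odd, total = 76+1 = 77
v=4: not odd, total = 77+1 = 78
v=8: not odd, total = 78+1 = 79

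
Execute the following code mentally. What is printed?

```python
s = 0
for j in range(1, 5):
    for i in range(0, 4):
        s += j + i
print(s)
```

j=1,i=0: s = 0+1 = 1
j=1,i=1: s = 1+2 = 3
j=1,i=2: s = 3+3 = 6
j=1,i=3: s = 6+4 = 10
j=2,i=0: s = 10+2 = 12
j=2,i=1: s = 12+3 = 15
j=2,i=2: s = 15+4 = 19
j=2,i=3: s = 19+5 = 24
j=3,i=0: s = 24+3 = 27
j=3,i=1: s = 27+4 = 31
j=3,i=2: s = 31+5 = 36
j=3,i=3: s = 36+6 = 42
j=4,i=0: s = 42+4 = 46
j=4,i=1: s = 46+5 = 51
j=4,i=2: s = 51+6 = 57
j=4,i=3: s = 57+7 = 64

64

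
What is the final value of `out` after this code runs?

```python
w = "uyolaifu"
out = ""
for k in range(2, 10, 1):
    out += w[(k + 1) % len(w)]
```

k=2: add w[3]='l' → 'l'
k=3: add w[4]='a' → 'la'
k=4: add w[5]='i' → 'lai'
k=5: add w[6]='f' → 'laif'
k=6: add w[7]='u' → 'laifu'
k=7: add w[0]='u' → 'laifuu'
k=8: add w[1]='y' → 'laifuuy'
k=9: add w[2]='o' → 'laifuuyo'

'laifuuyo'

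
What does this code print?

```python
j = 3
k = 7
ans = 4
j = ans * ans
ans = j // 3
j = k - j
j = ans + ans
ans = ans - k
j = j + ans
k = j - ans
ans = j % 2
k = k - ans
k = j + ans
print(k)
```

j = 4*4 = 16
ans = 16//3 = 5
j = 7-16 = -9
j = 5+5 = 10
ans = 5-7 = -2
j = 10+(-2) = 8
k = 8-(-2) = 10
ans = 8%2 = 0
k = 10-0 = 10
k = 8+0 = 8

8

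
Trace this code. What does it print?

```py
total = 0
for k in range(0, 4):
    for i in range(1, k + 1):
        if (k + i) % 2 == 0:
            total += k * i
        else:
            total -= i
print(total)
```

k=1,i=1: even sum, total = 0+1 = 1
k=2,i=1: odd sum, total = 1-1 = 0
k=2,i=2: even sum, total = 0+4 = 4
k=3,i=1: even sum, total = 4+3 = 7
k=3,i=2: odd sum, total = 7-2 = 5
k=3,i=3: even sum, total = 5+9 = 14

14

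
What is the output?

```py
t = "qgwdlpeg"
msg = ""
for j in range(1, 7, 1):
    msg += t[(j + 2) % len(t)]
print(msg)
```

j=1: add t[3]='d' → 'd'
j=2: add t[4]='l' → 'dl'
j=3: add t[5]='p' → 'dlp'
j=4: add t[6]='e' → 'dlpe'
j=5: add t[7]='g' → 'dlpeg'
j=6: add t[0]='q' → 'dlpegq'

dlpegq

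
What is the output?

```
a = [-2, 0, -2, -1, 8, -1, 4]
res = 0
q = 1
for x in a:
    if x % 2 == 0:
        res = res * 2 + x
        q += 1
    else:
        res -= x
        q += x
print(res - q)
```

-18

x=-2: even, res = 0*2+(-2) = -2; q=2
x=0: even, res = (-2)*2+0 = -4; q=3
x=-2: even, res = (-4)*2+(-2) = -10; q=4
x=-1: not even, res = (-10)-(-1) = -9; q=3
x=8: even, res = (-9)*2+8 = -10; q=4
x=-1: not even, res = (-10)-(-1) = -9; q=3
x=4: even, res = (-9)*2+4 = -14; q=4
res-q = (-14)-4 = -18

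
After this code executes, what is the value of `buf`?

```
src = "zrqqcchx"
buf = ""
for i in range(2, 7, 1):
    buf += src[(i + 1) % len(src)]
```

i=2: add src[3]='q' → 'q'
i=3: add src[4]='c' → 'qc'
i=4: add src[5]='c' → 'qcc'
i=5: add src[6]='h' → 'qcch'
i=6: add src[7]='x' → 'qcchx'

'qcchx'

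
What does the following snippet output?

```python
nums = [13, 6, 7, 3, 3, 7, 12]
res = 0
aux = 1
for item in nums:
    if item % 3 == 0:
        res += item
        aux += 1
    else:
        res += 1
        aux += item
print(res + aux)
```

59

item=13: not %3==0, res = 0+1 = 1; aux=14
item=6: %3==0, res = 1+6 = 7; aux=15
item=7: not %3==0, res = 7+1 = 8; aux=22
item=3: %3==0, res = 8+3 = 11; aux=23
item=3: %3==0, res = 11+3 = 14; aux=24
item=7: not %3==0, res = 14+1 = 15; aux=31
item=12: %3==0, res = 15+12 = 27; aux=32
res+aux = 27+32 = 59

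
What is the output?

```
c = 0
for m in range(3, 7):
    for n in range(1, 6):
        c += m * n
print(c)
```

m=3,n=1: c = 0+3 = 3
m=3,n=2: c = 3+6 = 9
m=3,n=3: c = 9+9 = 18
m=3,n=4: c = 18+12 = 30
m=3,n=5: c = 30+15 = 45
m=4,n=1: c = 45+4 = 49
m=4,n=2: c = 49+8 = 57
m=4,n=3: c = 57+12 = 69
m=4,n=4: c = 69+16 = 85
m=4,n=5: c = 85+20 = 105
m=5,n=1: c = 105+5 = 110
m=5,n=2: c = 110+10 = 120
m=5,n=3: c = 120+15 = 135
m=5,n=4: c = 135+20 = 155
m=5,n=5: c = 155+25 = 180
m=6,n=1: c = 180+6 = 186
m=6,n=2: c = 186+12 = 198
m=6,n=3: c = 198+18 = 216
m=6,n=4: c = 216+24 = 240
m=6,n=5: c = 240+30 = 270

270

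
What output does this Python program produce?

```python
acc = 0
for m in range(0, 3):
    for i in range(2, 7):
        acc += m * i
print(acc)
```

60

m=0,i=2: acc = 0+0 = 0
m=0,i=3: acc = 0+0 = 0
m=0,i=4: acc = 0+0 = 0
m=0,i=5: acc = 0+0 = 0
m=0,i=6: acc = 0+0 = 0
m=1,i=2: acc = 0+2 = 2
m=1,i=3: acc = 2+3 = 5
m=1,i=4: acc = 5+4 = 9
m=1,i=5: acc = 9+5 = 14
m=1,i=6: acc = 14+6 = 20
m=2,i=2: acc = 20+4 = 24
m=2,i=3: acc = 24+6 = 30
m=2,i=4: acc = 30+8 = 38
m=2,i=5: acc = 38+10 = 48
m=2,i=6: acc = 48+12 = 60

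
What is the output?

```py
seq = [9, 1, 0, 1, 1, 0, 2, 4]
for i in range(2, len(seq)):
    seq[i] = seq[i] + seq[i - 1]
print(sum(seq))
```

i=2: seq[2] = 0+1 = 1 → [9, 1, 1, 1, 1, 0, 2, 4]
i=3: seq[3] = 1+1 = 2 → [9, 1, 1, 2, 1, 0, 2, 4]
i=4: seq[4] = 1+2 = 3 → [9, 1, 1, 2, 3, 0, 2, 4]
i=5: seq[5] = 0+3 = 3 → [9, 1, 1, 2, 3, 3, 2, 4]
i=6: seq[6] = 2+3 = 5 → [9, 1, 1, 2, 3, 3, 5, 4]
i=7: seq[7] = 4+5 = 9 → [9, 1, 1, 2, 3, 3, 5, 9]
sum = 33

33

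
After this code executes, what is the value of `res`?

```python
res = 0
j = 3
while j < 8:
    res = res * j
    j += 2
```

0

j=3: res = 0*3 = 0
j=5: res = 0*5 = 0
j=7: res = 0*7 = 0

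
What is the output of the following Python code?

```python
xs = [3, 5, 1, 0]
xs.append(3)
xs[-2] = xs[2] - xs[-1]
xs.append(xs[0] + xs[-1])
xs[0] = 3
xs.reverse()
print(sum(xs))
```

append 3 → [3, 5, 1, 0, 3]
xs[-2] = xs[2]-xs[-1] = 1-3 = -2 → [3, 5, 1, -2, 3]
append xs[0]+xs[-1] = 3+3 = 6 → [3, 5, 1, -2, 3, 6]
xs[0] = 3 → [3, 5, 1, -2, 3, 6]
reverse → [6, 3, -2, 1, 5, 3]
sum = 16

16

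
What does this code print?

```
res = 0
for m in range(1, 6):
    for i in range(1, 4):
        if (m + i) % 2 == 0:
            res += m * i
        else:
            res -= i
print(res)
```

34

m=1,i=1: even sum, res = 0+1 = 1
m=1,i=2: odd sum, res = 1-2 = -1
m=1,i=3: even sum, res = (-1)+3 = 2
m=2,i=1: odd sum, res = 2-1 = 1
m=2,i=2: even sum, res = 1+4 = 5
m=2,i=3: odd sum, res = 5-3 = 2
m=3,i=1: even sum, res = 2+3 = 5
m=3,i=2: odd sum, res = 5-2 = 3
m=3,i=3: even sum, res = 3+9 = 12
m=4,i=1: odd sum, res = 12-1 = 11
m=4,i=2: even sum, res = 11+8 = 19
m=4,i=3: odd sum, res = 19-3 = 16
m=5,i=1: even sum, res = 16+5 = 21
m=5,i=2: odd sum, res = 21-2 = 19
m=5,i=3: even sum, res = 19+15 = 34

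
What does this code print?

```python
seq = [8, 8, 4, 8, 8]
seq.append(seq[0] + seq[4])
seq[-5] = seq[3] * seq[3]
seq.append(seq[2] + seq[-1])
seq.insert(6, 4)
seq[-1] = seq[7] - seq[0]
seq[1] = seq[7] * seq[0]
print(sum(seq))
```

156

append seq[0]+seq[4] = 8+8 = 16 → [8, 8, 4, 8, 8, 16]
seq[-5] = seq[3]*seq[3] = 8*8 = 64 → [8, 64, 4, 8, 8, 16]
append seq[2]+seq[-1] = 4+16 = 20 → [8, 64, 4, 8, 8, 16, 20]
insert 4 at 6 → [8, 64, 4, 8, 8, 16, 4, 20]
seq[-1] = seq[7]-seq[0] = 20-8 = 12 → [8, 64, 4, 8, 8, 16, 4, 12]
seq[1] = seq[7]*seq[0] = 12*8 = 96 → [8, 96, 4, 8, 8, 16, 4, 12]
sum = 156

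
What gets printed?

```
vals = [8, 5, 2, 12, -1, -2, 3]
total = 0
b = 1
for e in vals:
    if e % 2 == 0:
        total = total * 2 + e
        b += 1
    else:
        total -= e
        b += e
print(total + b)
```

65

e=8: even, total = 0*2+8 = 8; b=2
e=5: not even, total = 8-5 = 3; b=7
e=2: even, total = 3*2+2 = 8; b=8
e=12: even, total = 8*2+12 = 28; b=9
e=-1: not even, total = 28-(-1) = 29; b=8
e=-2: even, total = 29*2+(-2) = 56; b=9
e=3: not even, total = 56-3 = 53; b=12
total+b = 53+12 = 65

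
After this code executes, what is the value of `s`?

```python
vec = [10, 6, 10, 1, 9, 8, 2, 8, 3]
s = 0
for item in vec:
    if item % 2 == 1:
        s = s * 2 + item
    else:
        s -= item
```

-219

item=10: not odd, s = 0-10 = -10
item=6: not odd, s = (-10)-6 = -16
item=10: not odd, s = (-16)-10 = -26
item=1: odd, s = (-26)*2+1 = -51
item=9: odd, s = (-51)*2+9 = -93
item=8: not odd, s = (-93)-8 = -101
item=2: not odd, s = (-101)-2 = -103
item=8: not odd, s = (-103)-8 = -111
item=3: odd, s = (-111)*2+3 = -219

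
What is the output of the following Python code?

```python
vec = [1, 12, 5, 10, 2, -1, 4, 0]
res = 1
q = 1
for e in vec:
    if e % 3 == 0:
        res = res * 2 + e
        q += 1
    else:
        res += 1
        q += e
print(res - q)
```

18

e=1: not %3==0, res = 1+1 = 2; q=2
e=12: %3==0, res = 2*2+12 = 16; q=3
e=5: not %3==0, res = 16+1 = 17; q=8
e=10: not %3==0, res = 17+1 = 18; q=18
e=2: not %3==0, res = 18+1 = 19; q=20
e=-1: not %3==0, res = 19+1 = 20; q=19
e=4: not %3==0, res = 20+1 = 21; q=23
e=0: %3==0, res = 21*2+0 = 42; q=24
res-q = 42-24 = 18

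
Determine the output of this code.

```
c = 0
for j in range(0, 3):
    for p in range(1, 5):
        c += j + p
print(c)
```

j=0,p=1: c = 0+1 = 1
j=0,p=2: c = 1+2 = 3
j=0,p=3: c = 3+3 = 6
j=0,p=4: c = 6+4 = 10
j=1,p=1: c = 10+2 = 12
j=1,p=2: c = 12+3 = 15
j=1,p=3: c = 15+4 = 19
j=1,p=4: c = 19+5 = 24
j=2,p=1: c = 24+3 = 27
j=2,p=2: c = 27+4 = 31
j=2,p=3: c = 31+5 = 36
j=2,p=4: c = 36+6 = 42

42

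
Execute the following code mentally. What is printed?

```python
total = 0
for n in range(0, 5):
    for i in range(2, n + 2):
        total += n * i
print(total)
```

n=1,i=2: total = 0+2 = 2
n=2,i=2: total = 2+4 = 6
n=2,i=3: total = 6+6 = 12
n=3,i=2: total = 12+6 = 18
n=3,i=3: total = 18+9 = 27
n=3,i=4: total = 27+12 = 39
n=4,i=2: total = 39+8 = 47
n=4,i=3: total = 47+12 = 59
n=4,i=4: total = 59+16 = 75
n=4,i=5: total = 75+20 = 95

95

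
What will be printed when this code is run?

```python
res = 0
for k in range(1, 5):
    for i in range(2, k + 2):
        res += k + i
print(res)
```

60

k=1,i=2: res = 0+3 = 3
k=2,i=2: res = 3+4 = 7
k=2,i=3: res = 7+5 = 12
k=3,i=2: res = 12+5 = 17
k=3,i=3: res = 17+6 = 23
k=3,i=4: res = 23+7 = 30
k=4,i=2: res = 30+6 = 36
k=4,i=3: res = 36+7 = 43
k=4,i=4: res = 43+8 = 51
k=4,i=5: res = 51+9 = 60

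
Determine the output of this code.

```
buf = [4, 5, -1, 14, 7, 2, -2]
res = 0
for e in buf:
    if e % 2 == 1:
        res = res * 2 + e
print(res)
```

e=4: not odd
e=5: odd, res = 0*2+5 = 5
e=-1: odd, res = 5*2+(-1) = 9
e=14: not odd
e=7: odd, res = 9*2+7 = 25
e=2: not odd
e=-2: not odd

25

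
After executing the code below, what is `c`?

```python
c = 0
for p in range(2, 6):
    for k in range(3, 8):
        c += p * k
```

350

p=2,k=3: c = 0+6 = 6
p=2,k=4: c = 6+8 = 14
p=2,k=5: c = 14+10 = 24
p=2,k=6: c = 24+12 = 36
p=2,k=7: c = 36+14 = 50
p=3,k=3: c = 50+9 = 59
p=3,k=4: c = 59+12 = 71
p=3,k=5: c = 71+15 = 86
p=3,k=6: c = 86+18 = 104
p=3,k=7: c = 104+21 = 125
p=4,k=3: c = 125+12 = 137
p=4,k=4: c = 137+16 = 153
p=4,k=5: c = 153+20 = 173
p=4,k=6: c = 173+24 = 197
p=4,k=7: c = 197+28 = 225
p=5,k=3: c = 225+15 = 240
p=5,k=4: c = 240+20 = 260
p=5,k=5: c = 260+25 = 285
p=5,k=6: c = 285+30 = 315
p=5,k=7: c = 315+35 = 350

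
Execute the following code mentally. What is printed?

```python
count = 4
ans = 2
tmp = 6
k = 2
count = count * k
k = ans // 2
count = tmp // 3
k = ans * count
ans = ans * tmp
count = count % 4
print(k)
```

count = 4*2 = 8
k = 2//2 = 1
count = 6//3 = 2
k = 2*2 = 4
ans = 2*6 = 12
count = 2%4 = 2

4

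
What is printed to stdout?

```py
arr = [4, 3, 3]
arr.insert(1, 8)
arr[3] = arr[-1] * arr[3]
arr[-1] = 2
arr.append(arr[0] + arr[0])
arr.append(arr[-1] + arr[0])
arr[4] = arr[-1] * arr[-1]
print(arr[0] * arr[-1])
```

48

insert 8 at 1 → [4, 8, 3, 3]
arr[3] = arr[-1]*arr[3] = 3*3 = 9 → [4, 8, 3, 9]
arr[-1] = 2 → [4, 8, 3, 2]
append arr[0]+arr[0] = 4+4 = 8 → [4, 8, 3, 2, 8]
append arr[-1]+arr[0] = 8+4 = 12 → [4, 8, 3, 2, 8, 12]
arr[4] = arr[-1]*arr[-1] = 12*12 = 144 → [4, 8, 3, 2, 144, 12]
arr[0]*arr[-1] = 4*12 = 48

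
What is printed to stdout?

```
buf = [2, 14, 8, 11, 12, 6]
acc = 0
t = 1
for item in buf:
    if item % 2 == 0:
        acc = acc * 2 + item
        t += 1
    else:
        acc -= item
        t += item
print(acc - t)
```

item=2: even, acc = 0*2+2 = 2; t=2
item=14: even, acc = 2*2+14 = 18; t=3
item=8: even, acc = 18*2+8 = 44; t=4
item=11: not even, acc = 44-11 = 33; t=15
item=12: even, acc = 33*2+12 = 78; t=16
item=6: even, acc = 78*2+6 = 162; t=17
acc-t = 162-17 = 145

145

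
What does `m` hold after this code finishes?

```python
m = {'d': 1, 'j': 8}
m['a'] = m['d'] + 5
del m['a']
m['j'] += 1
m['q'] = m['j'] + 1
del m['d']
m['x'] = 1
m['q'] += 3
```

{'j': 9, 'q': 13, 'x': 1}

m['a'] = m['d']+5 = 6 → {'d': 1, 'j': 8, 'a': 6}
del 'a' → {'d': 1, 'j': 8}
m['j'] = 8+1 = 9 → {'d': 1, 'j': 9}
m['q'] = m['j']+1 = 10 → {'d': 1, 'j': 9, 'q': 10}
del 'd' → {'j': 9, 'q': 10}
m['x'] = 1 → {'j': 9, 'q': 10, 'x': 1}
m['q'] = 10+3 = 13 → {'j': 9, 'q': 13, 'x': 1}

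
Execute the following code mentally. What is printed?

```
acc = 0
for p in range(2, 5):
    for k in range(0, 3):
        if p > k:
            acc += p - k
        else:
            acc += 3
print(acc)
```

p=2,k=0: 2>0, acc = 0+2 = 2
p=2,k=1: 2>1, acc = 2+1 = 3
p=2,k=2: not 2>2, acc = 3+3 = 6
p=3,k=0: 3>0, acc = 6+3 = 9
p=3,k=1: 3>1, acc = 9+2 = 11
p=3,k=2: 3>2, acc = 11+1 = 12
p=4,k=0: 4>0, acc = 12+4 = 16
p=4,k=1: 4>1, acc = 16+3 = 19
p=4,k=2: 4>2, acc = 19+2 = 21

21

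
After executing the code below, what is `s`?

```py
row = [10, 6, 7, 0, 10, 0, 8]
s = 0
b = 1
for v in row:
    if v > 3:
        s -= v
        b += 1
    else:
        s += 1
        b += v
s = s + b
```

-33

v=10: >3, s = 0-10 = -10; b=2
v=6: >3, s = (-10)-6 = -16; b=3
v=7: >3, s = (-16)-7 = -23; b=4
v=0: not >3, s = (-23)+1 = -22; b=4
v=10: >3, s = (-22)-10 = -32; b=5
v=0: not >3, s = (-32)+1 = -31; b=5
v=8: >3, s = (-31)-8 = -39; b=6
s+b = (-39)+6 = -33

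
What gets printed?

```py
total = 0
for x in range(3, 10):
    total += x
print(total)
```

x=3: total = 0+3 = 3
x=4: total = 3+4 = 7
x=5: total = 7+5 = 12
x=6: total = 12+6 = 18
x=7: total = 18+7 = 25
x=8: total = 25+8 = 33
x=9: total = 33+9 = 42

42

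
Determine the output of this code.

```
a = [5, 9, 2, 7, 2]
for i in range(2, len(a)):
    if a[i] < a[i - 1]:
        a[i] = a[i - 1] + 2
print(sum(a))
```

53

i=2: 2<9, a[2] = 9+2 = 11 → [5, 9, 11, 7, 2]
i=3: 7<11, a[3] = 11+2 = 13 → [5, 9, 11, 13, 2]
i=4: 2<13, a[4] = 13+2 = 15 → [5, 9, 11, 13, 15]
sum = 53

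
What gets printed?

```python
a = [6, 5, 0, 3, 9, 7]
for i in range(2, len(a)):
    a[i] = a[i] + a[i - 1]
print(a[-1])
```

i=2: a[2] = 0+5 = 5 → [6, 5, 5, 3, 9, 7]
i=3: a[3] = 3+5 = 8 → [6, 5, 5, 8, 9, 7]
i=4: a[4] = 9+8 = 17 → [6, 5, 5, 8, 17, 7]
i=5: a[5] = 7+17 = 24 → [6, 5, 5, 8, 17, 24]

24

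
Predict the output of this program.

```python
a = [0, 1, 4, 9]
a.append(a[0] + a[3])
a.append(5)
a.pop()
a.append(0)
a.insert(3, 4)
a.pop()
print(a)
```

[0, 1, 4, 4, 9, 9]

append a[0]+a[3] = 0+9 = 9 → [0, 1, 4, 9, 9]
append 5 → [0, 1, 4, 9, 9, 5]
pop() removes 5 → [0, 1, 4, 9, 9]
append 0 → [0, 1, 4, 9, 9, 0]
insert 4 at 3 → [0, 1, 4, 4, 9, 9, 0]
pop() removes 0 → [0, 1, 4, 4, 9, 9]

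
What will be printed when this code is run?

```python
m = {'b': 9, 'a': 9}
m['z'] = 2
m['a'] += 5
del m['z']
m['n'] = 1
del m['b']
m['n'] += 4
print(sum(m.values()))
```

19

m['z'] = 2 → {'b': 9, 'a': 9, 'z': 2}
m['a'] = 9+5 = 14 → {'b': 9, 'a': 14, 'z': 2}
del 'z' → {'b': 9, 'a': 14}
m['n'] = 1 → {'b': 9, 'a': 14, 'n': 1}
del 'b' → {'a': 14, 'n': 1}
m['n'] = 1+4 = 5 → {'a': 14, 'n': 5}
sum of values = 19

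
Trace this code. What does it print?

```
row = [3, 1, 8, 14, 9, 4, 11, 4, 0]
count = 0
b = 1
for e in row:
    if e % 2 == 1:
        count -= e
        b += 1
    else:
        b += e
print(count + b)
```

11

e=3: odd, count = 0-3 = -3; b=2
e=1: odd, count = (-3)-1 = -4; b=3
e=8: not odd; b=11
e=14: not odd; b=25
e=9: odd, count = (-4)-9 = -13; b=26
e=4: not odd; b=30
e=11: odd, count = (-13)-11 = -24; b=31
e=4: not odd; b=35
e=0: not odd; b=35
count+b = (-24)+35 = 11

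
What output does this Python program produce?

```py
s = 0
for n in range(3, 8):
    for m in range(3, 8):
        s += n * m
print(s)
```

n=3,m=3: s = 0+9 = 9
n=3,m=4: s = 9+12 = 21
n=3,m=5: s = 21+15 = 36
n=3,m=6: s = 36+18 = 54
n=3,m=7: s = 54+21 = 75
n=4,m=3: s = 75+12 = 87
n=4,m=4: s = 87+16 = 103
n=4,m=5: s = 103+20 = 123
n=4,m=6: s = 123+24 = 147
n=4,m=7: s = 147+28 = 175
n=5,m=3: s = 175+15 = 190
n=5,m=4: s = 190+20 = 210
n=5,m=5: s = 210+25 = 235
n=5,m=6: s = 235+30 = 265
n=5,m=7: s = 265+35 = 300
n=6,m=3: s = 300+18 = 318
n=6,m=4: s = 318+24 = 342
n=6,m=5: s = 342+30 = 372
n=6,m=6: s = 372+36 = 408
n=6,m=7: s = 408+42 = 450
n=7,m=3: s = 450+21 = 471
n=7,m=4: s = 471+28 = 499
n=7,m=5: s = 499+35 = 534
n=7,m=6: s = 534+42 = 576
n=7,m=7: s = 576+49 = 625

625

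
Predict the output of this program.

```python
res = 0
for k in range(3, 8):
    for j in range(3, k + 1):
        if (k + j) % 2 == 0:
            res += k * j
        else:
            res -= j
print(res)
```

205

k=3,j=3: even sum, res = 0+9 = 9
k=4,j=3: odd sum, res = 9-3 = 6
k=4,j=4: even sum, res = 6+16 = 22
k=5,j=3: even sum, res = 22+15 = 37
k=5,j=4: odd sum, res = 37-4 = 33
k=5,j=5: even sum, res = 33+25 = 58
k=6,j=3: odd sum, res = 58-3 = 55
k=6,j=4: even sum, res = 55+24 = 79
k=6,j=5: odd sum, res = 79-5 = 74
k=6,j=6: even sum, res = 74+36 = 110
k=7,j=3: even sum, res = 110+21 = 131
k=7,j=4: odd sum, res = 131-4 = 127
k=7,j=5: even sum, res = 127+35 = 162
k=7,j=6: odd sum, res = 162-6 = 156
k=7,j=7: even sum, res = 156+49 = 205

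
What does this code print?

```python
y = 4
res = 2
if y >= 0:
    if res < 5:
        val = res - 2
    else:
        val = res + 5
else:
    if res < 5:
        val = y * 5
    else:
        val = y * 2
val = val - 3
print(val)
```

-3

y=4, res=2
y >= 0 is True; res < 5 is True
→ val = res - 2 = 0
val = 0-3 = -3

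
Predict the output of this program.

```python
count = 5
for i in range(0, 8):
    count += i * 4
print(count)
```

117

i=0: count = 5+0*4 = 5
i=1: count = 5+1*4 = 9
i=2: count = 9+2*4 = 17
i=3: count = 17+3*4 = 29
i=4: count = 29+4*4 = 45
i=5: count = 45+5*4 = 65
i=6: count = 65+6*4 = 89
i=7: count = 89+7*4 = 117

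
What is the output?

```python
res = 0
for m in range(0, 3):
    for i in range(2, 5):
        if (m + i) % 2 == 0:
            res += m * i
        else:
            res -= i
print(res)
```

m=0,i=2: even sum, res = 0+0 = 0
m=0,i=3: odd sum, res = 0-3 = -3
m=0,i=4: even sum, res = (-3)+0 = -3
m=1,i=2: odd sum, res = (-3)-2 = -5
m=1,i=3: even sum, res = (-5)+3 = -2
m=1,i=4: odd sum, res = (-2)-4 = -6
m=2,i=2: even sum, res = (-6)+4 = -2
m=2,i=3: odd sum, res = (-2)-3 = -5
m=2,i=4: even sum, res = (-5)+8 = 3

3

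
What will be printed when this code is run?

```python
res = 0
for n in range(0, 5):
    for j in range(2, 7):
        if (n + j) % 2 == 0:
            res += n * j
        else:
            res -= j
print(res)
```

n=0,j=2: even sum, res = 0+0 = 0
n=0,j=3: odd sum, res = 0-3 = -3
n=0,j=4: even sum, res = (-3)+0 = -3
n=0,j=5: odd sum, res = (-3)-5 = -8
n=0,j=6: even sum, res = (-8)+0 = -8
n=1,j=2: odd sum, res = (-8)-2 = -10
n=1,j=3: even sum, res = (-10)+3 = -7
n=1,j=4: odd sum, res = (-7)-4 = -11
n=1,j=5: even sum, res = (-11)+5 = -6
n=1,j=6: odd sum, res = (-6)-6 = -12
n=2,j=2: even sum, res = (-12)+4 = -8
n=2,j=3: odd sum, res = (-8)-3 = -11
n=2,j=4: even sum, res = (-11)+8 = -3
n=2,j=5: odd sum, res = (-3)-5 = -8
n=2,j=6: even sum, res = (-8)+12 = 4
n=3,j=2: odd sum, res = 4-2 = 2
n=3,j=3: even sum, res = 2+9 = 11
n=3,j=4: odd sum, res = 11-4 = 7
n=3,j=5: even sum, res = 7+15 = 22
n=3,j=6: odd sum, res = 22-6 = 16
n=4,j=2: even sum, res = 16+8 = 24
n=4,j=3: odd sum, res = 24-3 = 21
n=4,j=4: even sum, res = 21+16 = 37
n=4,j=5: odd sum, res = 37-5 = 32
n=4,j=6: even sum, res = 32+24 = 56

56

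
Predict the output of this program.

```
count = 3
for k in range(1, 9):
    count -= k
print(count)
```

k=1: count = 3-1 = 2
k=2: count = 2-2 = 0
k=3: count = 0-3 = -3
k=4: count = (-3)-4 = -7
k=5: count = (-7)-5 = -12
k=6: count = (-12)-6 = -18
k=7: count = (-18)-7 = -25
k=8: count = (-25)-8 = -33

-33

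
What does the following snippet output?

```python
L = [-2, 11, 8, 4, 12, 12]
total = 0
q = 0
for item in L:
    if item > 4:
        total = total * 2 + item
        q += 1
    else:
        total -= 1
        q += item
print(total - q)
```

130

item=-2: not >4, total = 0-1 = -1; q=-2
item=11: >4, total = (-1)*2+11 = 9; q=-1
item=8: >4, total = 9*2+8 = 26; q=0
item=4: not >4, total = 26-1 = 25; q=4
item=12: >4, total = 25*2+12 = 62; q=5
item=12: >4, total = 62*2+12 = 136; q=6
total-q = 136-6 = 130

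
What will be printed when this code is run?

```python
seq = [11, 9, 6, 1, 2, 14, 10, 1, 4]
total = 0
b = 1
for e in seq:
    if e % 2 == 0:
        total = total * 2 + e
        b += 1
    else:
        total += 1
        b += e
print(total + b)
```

302

e=11: not even, total = 0+1 = 1; b=12
e=9: not even, total = 1+1 = 2; b=21
e=6: even, total = 2*2+6 = 10; b=22
e=1: not even, total = 10+1 = 11; b=23
e=2: even, total = 11*2+2 = 24; b=24
e=14: even, total = 24*2+14 = 62; b=25
e=10: even, total = 62*2+10 = 134; b=26
e=1: not even, total = 134+1 = 135; b=27
e=4: even, total = 135*2+4 = 274; b=28
total+b = 274+28 = 302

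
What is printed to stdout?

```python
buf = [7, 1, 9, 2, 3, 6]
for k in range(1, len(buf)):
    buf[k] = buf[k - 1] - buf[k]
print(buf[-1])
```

-14

k=1: buf[1] = 7-1 = 6 → [7, 6, 9, 2, 3, 6]
k=2: buf[2] = 6-9 = -3 → [7, 6, -3, 2, 3, 6]
k=3: buf[3] = (-3)-2 = -5 → [7, 6, -3, -5, 3, 6]
k=4: buf[4] = (-5)-3 = -8 → [7, 6, -3, -5, -8, 6]
k=5: buf[5] = (-8)-6 = -14 → [7, 6, -3, -5, -8, -14]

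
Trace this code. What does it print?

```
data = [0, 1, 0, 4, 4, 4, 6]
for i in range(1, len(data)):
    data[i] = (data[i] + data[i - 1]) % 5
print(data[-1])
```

i=1: data[1] = (1+0)%5 = 1 → [0, 1, 0, 4, 4, 4, 6]
i=2: data[2] = (0+1)%5 = 1 → [0, 1, 1, 4, 4, 4, 6]
i=3: data[3] = (4+1)%5 = 0 → [0, 1, 1, 0, 4, 4, 6]
i=4: data[4] = (4+0)%5 = 4 → [0, 1, 1, 0, 4, 4, 6]
i=5: data[5] = (4+4)%5 = 3 → [0, 1, 1, 0, 4, 3, 6]
i=6: data[6] = (6+3)%5 = 4 → [0, 1, 1, 0, 4, 3, 4]

4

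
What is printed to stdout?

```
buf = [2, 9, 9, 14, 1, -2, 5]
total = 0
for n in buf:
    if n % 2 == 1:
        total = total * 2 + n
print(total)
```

115

n=2: not odd
n=9: odd, total = 0*2+9 = 9
n=9: odd, total = 9*2+9 = 27
n=14: not odd
n=1: odd, total = 27*2+1 = 55
n=-2: not odd
n=5: odd, total = 55*2+5 = 115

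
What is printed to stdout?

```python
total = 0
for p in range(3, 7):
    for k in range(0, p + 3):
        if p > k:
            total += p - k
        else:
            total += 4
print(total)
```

100

p=3,k=0: 3>0, total = 0+3 = 3
p=3,k=1: 3>1, total = 3+2 = 5
p=3,k=2: 3>2, total = 5+1 = 6
p=3,k=3: not 3>3, total = 6+4 = 10
p=3,k=4: not 3>4, total = 10+4 = 14
p=3,k=5: not 3>5, total = 14+4 = 18
p=4,k=0: 4>0, total = 18+4 = 22
p=4,k=1: 4>1, total = 22+3 = 25
p=4,k=2: 4>2, total = 25+2 = 27
p=4,k=3: 4>3, total = 27+1 = 28
p=4,k=4: not 4>4, total = 28+4 = 32
p=4,k=5: not 4>5, total = 32+4 = 36
p=4,k=6: not 4>6, total = 36+4 = 40
p=5,k=0: 5>0, total = 40+5 = 45
p=5,k=1: 5>1, total = 45+4 = 49
p=5,k=2: 5>2, total = 49+3 = 52
p=5,k=3: 5>3, total = 52+2 = 54
p=5,k=4: 5>4, total = 54+1 = 55
p=5,k=5: not 5>5, total = 55+4 = 59
p=5,k=6: not 5>6, total = 59+4 = 63
p=5,k=7: not 5>7, total = 63+4 = 67
p=6,k=0: 6>0, total = 67+6 = 73
p=6,k=1: 6>1, total = 73+5 = 78
p=6,k=2: 6>2, total = 78+4 = 82
p=6,k=3: 6>3, total = 82+3 = 85
p=6,k=4: 6>4, total = 85+2 = 87
p=6,k=5: 6>5, total = 87+1 = 88
p=6,k=6: not 6>6, total = 88+4 = 92
p=6,k=7: not 6>7, total = 92+4 = 96
p=6,k=8: not 6>8, total = 96+4 = 100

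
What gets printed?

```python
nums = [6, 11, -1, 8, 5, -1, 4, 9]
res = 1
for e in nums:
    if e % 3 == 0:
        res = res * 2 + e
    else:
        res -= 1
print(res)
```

e=6: %3==0, res = 1*2+6 = 8
e=11: not %3==0, res = 8-1 = 7
e=-1: not %3==0, res = 7-1 = 6
e=8: not %3==0, res = 6-1 = 5
e=5: not %3==0, res = 5-1 = 4
e=-1: not %3==0, res = 4-1 = 3
e=4: not %3==0, res = 3-1 = 2
e=9: %3==0, res = 2*2+9 = 13

13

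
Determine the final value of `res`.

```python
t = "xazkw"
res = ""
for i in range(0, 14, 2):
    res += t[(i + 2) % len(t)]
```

'zwakxzw'

i=0: add t[2]='z' → 'z'
i=2: add t[4]='w' → 'zw'
i=4: add t[1]='a' → 'zwa'
i=6: add t[3]='k' → 'zwak'
i=8: add t[0]='x' → 'zwakx'
i=10: add t[2]='z' → 'zwakxz'
i=12: add t[4]='w' → 'zwakxzw'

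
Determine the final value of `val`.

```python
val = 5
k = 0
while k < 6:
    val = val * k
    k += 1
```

k=0: val = 5*0 = 0
k=1: val = 0*1 = 0
k=2: val = 0*2 = 0
k=3: val = 0*3 = 0
k=4: val = 0*4 = 0
k=5: val = 0*5 = 0

0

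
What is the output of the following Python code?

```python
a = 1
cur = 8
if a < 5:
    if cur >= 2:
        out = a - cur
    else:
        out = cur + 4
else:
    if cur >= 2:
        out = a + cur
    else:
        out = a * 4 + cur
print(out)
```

a=1, cur=8
a < 5 is True; cur >= 2 is True
→ out = a - cur = -7

-7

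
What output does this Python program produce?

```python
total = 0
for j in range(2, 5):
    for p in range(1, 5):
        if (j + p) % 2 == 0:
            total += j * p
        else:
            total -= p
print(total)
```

34

j=2,p=1: odd sum, total = 0-1 = -1
j=2,p=2: even sum, total = (-1)+4 = 3
j=2,p=3: odd sum, total = 3-3 = 0
j=2,p=4: even sum, total = 0+8 = 8
j=3,p=1: even sum, total = 8+3 = 11
j=3,p=2: odd sum, total = 11-2 = 9
j=3,p=3: even sum, total = 9+9 = 18
j=3,p=4: odd sum, total = 18-4 = 14
j=4,p=1: odd sum, total = 14-1 = 13
j=4,p=2: even sum, total = 13+8 = 21
j=4,p=3: odd sum, total = 21-3 = 18
j=4,p=4: even sum, total = 18+16 = 34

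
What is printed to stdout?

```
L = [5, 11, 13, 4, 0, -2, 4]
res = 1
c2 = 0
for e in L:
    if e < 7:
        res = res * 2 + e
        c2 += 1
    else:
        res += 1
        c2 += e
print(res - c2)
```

e=5: <7, res = 1*2+5 = 7; c2=1
e=11: not <7, res = 7+1 = 8; c2=12
e=13: not <7, res = 8+1 = 9; c2=25
e=4: <7, res = 9*2+4 = 22; c2=26
e=0: <7, res = 22*2+0 = 44; c2=27
e=-2: <7, res = 44*2+(-2) = 86; c2=28
e=4: <7, res = 86*2+4 = 176; c2=29
res-c2 = 176-29 = 147

147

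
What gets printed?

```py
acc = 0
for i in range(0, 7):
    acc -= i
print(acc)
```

i=0: acc = 0-0 = 0
i=1: acc = 0-1 = -1
i=2: acc = (-1)-2 = -3
i=3: acc = (-3)-3 = -6
i=4: acc = (-6)-4 = -10
i=5: acc = (-10)-5 = -15
i=6: acc = (-15)-6 = -21

-21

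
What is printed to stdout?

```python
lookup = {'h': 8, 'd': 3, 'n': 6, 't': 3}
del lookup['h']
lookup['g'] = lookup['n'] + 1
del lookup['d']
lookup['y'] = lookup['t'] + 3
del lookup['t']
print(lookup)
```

{'n': 6, 'g': 7, 'y': 6}

del 'h' → {'d': 3, 'n': 6, 't': 3}
lookup['g'] = lookup['n']+1 = 7 → {'d': 3, 'n': 6, 't': 3, 'g': 7}
del 'd' → {'n': 6, 't': 3, 'g': 7}
lookup['y'] = lookup['t']+3 = 6 → {'n': 6, 't': 3, 'g': 7, 'y': 6}
del 't' → {'n': 6, 'g': 7, 'y': 6}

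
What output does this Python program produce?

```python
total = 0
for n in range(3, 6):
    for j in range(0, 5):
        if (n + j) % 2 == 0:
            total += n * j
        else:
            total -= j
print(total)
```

40

n=3,j=0: odd sum, total = 0-0 = 0
n=3,j=1: even sum, total = 0+3 = 3
n=3,j=2: odd sum, total = 3-2 = 1
n=3,j=3: even sum, total = 1+9 = 10
n=3,j=4: odd sum, total = 10-4 = 6
n=4,j=0: even sum, total = 6+0 = 6
n=4,j=1: odd sum, total = 6-1 = 5
n=4,j=2: even sum, total = 5+8 = 13
n=4,j=3: odd sum, total = 13-3 = 10
n=4,j=4: even sum, total = 10+16 = 26
n=5,j=0: odd sum, total = 26-0 = 26
n=5,j=1: even sum, total = 26+5 = 31
n=5,j=2: odd sum, total = 31-2 = 29
n=5,j=3: even sum, total = 29+15 = 44
n=5,j=4: odd sum, total = 44-4 = 40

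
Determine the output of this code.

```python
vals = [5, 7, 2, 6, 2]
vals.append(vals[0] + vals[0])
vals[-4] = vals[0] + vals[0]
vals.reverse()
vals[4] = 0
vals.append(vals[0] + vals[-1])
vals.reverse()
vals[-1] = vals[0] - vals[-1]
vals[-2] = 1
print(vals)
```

append vals[0]+vals[0] = 5+5 = 10 → [5, 7, 2, 6, 2, 10]
vals[-4] = vals[0]+vals[0] = 5+5 = 10 → [5, 7, 10, 6, 2, 10]
reverse → [10, 2, 6, 10, 7, 5]
vals[4] = 0 → [10, 2, 6, 10, 0, 5]
append vals[0]+vals[-1] = 10+5 = 15 → [10, 2, 6, 10, 0, 5, 15]
reverse → [15, 5, 0, 10, 6, 2, 10]
vals[-1] = vals[0]-vals[-1] = 15-10 = 5 → [15, 5, 0, 10, 6, 2, 5]
vals[-2] = 1 → [15, 5, 0, 10, 6, 1, 5]

[15, 5, 0, 10, 6, 1, 5]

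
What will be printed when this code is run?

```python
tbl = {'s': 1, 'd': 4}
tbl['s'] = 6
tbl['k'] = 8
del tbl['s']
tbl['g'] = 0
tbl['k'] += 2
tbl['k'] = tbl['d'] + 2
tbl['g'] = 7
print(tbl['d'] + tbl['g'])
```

tbl['s'] = 6 → {'s': 6, 'd': 4}
tbl['k'] = 8 → {'s': 6, 'd': 4, 'k': 8}
del 's' → {'d': 4, 'k': 8}
tbl['g'] = 0 → {'d': 4, 'k': 8, 'g': 0}
tbl['k'] = 8+2 = 10 → {'d': 4, 'k': 10, 'g': 0}
tbl['k'] = tbl['d']+2 = 6 → {'d': 4, 'k': 6, 'g': 0}
tbl['g'] = 7 → {'d': 4, 'k': 6, 'g': 7}
tbl['d']+tbl['g'] = 4+7 = 11

11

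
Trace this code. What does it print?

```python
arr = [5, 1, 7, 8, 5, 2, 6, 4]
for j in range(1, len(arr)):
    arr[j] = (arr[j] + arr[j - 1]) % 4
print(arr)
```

[5, 2, 1, 1, 2, 0, 2, 2]

j=1: arr[1] = (1+5)%4 = 2 → [5, 2, 7, 8, 5, 2, 6, 4]
j=2: arr[2] = (7+2)%4 = 1 → [5, 2, 1, 8, 5, 2, 6, 4]
j=3: arr[3] = (8+1)%4 = 1 → [5, 2, 1, 1, 5, 2, 6, 4]
j=4: arr[4] = (5+1)%4 = 2 → [5, 2, 1, 1, 2, 2, 6, 4]
j=5: arr[5] = (2+2)%4 = 0 → [5, 2, 1, 1, 2, 0, 6, 4]
j=6: arr[6] = (6+0)%4 = 2 → [5, 2, 1, 1, 2, 0, 2, 4]
j=7: arr[7] = (4+2)%4 = 2 → [5, 2, 1, 1, 2, 0, 2, 2]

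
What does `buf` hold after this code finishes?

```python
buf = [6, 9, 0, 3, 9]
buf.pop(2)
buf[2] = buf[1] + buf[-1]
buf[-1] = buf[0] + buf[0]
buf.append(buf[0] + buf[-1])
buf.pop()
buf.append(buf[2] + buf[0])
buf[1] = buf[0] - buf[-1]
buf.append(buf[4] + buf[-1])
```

pop(2) removes 0 → [6, 9, 3, 9]
buf[2] = buf[1]+buf[-1] = 9+9 = 18 → [6, 9, 18, 9]
buf[-1] = buf[0]+buf[0] = 6+6 = 12 → [6, 9, 18, 12]
append buf[0]+buf[-1] = 6+12 = 18 → [6, 9, 18, 12, 18]
pop() removes 18 → [6, 9, 18, 12]
append buf[2]+buf[0] = 18+6 = 24 → [6, 9, 18, 12, 24]
buf[1] = buf[0]-buf[-1] = 6-24 = -18 → [6, -18, 18, 12, 24]
append buf[4]+buf[-1] = 24+24 = 48 → [6, -18, 18, 12, 24, 48]

[6, -18, 18, 12, 24, 48]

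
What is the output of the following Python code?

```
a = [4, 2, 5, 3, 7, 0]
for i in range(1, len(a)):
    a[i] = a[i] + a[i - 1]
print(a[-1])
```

i=1: a[1] = 2+4 = 6 → [4, 6, 5, 3, 7, 0]
i=2: a[2] = 5+6 = 11 → [4, 6, 11, 3, 7, 0]
i=3: a[3] = 3+11 = 14 → [4, 6, 11, 14, 7, 0]
i=4: a[4] = 7+14 = 21 → [4, 6, 11, 14, 21, 0]
i=5: a[5] = 0+21 = 21 → [4, 6, 11, 14, 21, 21]

21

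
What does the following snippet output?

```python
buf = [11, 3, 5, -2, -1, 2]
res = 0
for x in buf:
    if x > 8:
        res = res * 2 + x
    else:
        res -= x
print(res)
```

4

x=11: >8, res = 0*2+11 = 11
x=3: not >8, res = 11-3 = 8
x=5: not >8, res = 8-5 = 3
x=-2: not >8, res = 3-(-2) = 5
x=-1: not >8, res = 5-(-1) = 6
x=2: not >8, res = 6-2 = 4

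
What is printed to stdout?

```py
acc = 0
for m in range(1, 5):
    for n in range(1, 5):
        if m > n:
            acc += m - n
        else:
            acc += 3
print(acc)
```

m=1,n=1: not 1>1, acc = 0+3 = 3
m=1,n=2: not 1>2, acc = 3+3 = 6
m=1,n=3: not 1>3, acc = 6+3 = 9
m=1,n=4: not 1>4, acc = 9+3 = 12
m=2,n=1: 2>1, acc = 12+1 = 13
m=2,n=2: not 2>2, acc = 13+3 = 16
m=2,n=3: not 2>3, acc = 16+3 = 19
m=2,n=4: not 2>4, acc = 19+3 = 22
m=3,n=1: 3>1, acc = 22+2 = 24
m=3,n=2: 3>2, acc = 24+1 = 25
m=3,n=3: not 3>3, acc = 25+3 = 28
m=3,n=4: not 3>4, acc = 28+3 = 31
m=4,n=1: 4>1, acc = 31+3 = 34
m=4,n=2: 4>2, acc = 34+2 = 36
m=4,n=3: 4>3, acc = 36+1 = 37
m=4,n=4: not 4>4, acc = 37+3 = 40

40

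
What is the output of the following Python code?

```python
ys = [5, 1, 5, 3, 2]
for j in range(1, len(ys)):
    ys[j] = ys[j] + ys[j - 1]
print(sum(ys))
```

52

j=1: ys[1] = 1+5 = 6 → [5, 6, 5, 3, 2]
j=2: ys[2] = 5+6 = 11 → [5, 6, 11, 3, 2]
j=3: ys[3] = 3+11 = 14 → [5, 6, 11, 14, 2]
j=4: ys[4] = 2+14 = 16 → [5, 6, 11, 14, 16]
sum = 52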